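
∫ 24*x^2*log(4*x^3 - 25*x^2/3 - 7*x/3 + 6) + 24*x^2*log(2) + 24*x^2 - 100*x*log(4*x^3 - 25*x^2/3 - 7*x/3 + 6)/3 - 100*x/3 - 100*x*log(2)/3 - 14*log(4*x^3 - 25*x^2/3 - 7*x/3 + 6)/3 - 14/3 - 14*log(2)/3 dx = -2*(x - 2)*(-12*x^2 + x + 9)*log(-2*(x - 2)*(-12*x^2 + x + 9)/3)/3 + C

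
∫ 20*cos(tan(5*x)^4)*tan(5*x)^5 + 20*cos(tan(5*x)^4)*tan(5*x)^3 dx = sin(tan(5*x)^4) + C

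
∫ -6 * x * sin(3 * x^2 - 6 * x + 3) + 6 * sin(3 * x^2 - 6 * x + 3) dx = cos(3*(x - 1)^2) + C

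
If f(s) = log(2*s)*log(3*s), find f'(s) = (2*log(s) + log(2) + log(3))/s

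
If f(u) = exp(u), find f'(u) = exp(u)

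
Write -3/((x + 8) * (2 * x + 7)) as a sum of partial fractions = -2/(3*(2*x + 7)) + 1/(3*(x + 8))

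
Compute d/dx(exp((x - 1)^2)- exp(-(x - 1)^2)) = (2*x*exp(2*x^2 - 4*x + 2) + 2*x - 2*exp(2*x^2 - 4*x + 2) - 2)*exp(-x^2 + 2*x - 1)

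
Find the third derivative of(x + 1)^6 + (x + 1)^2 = 120*x^3 + 360*x^2 + 360*x + 120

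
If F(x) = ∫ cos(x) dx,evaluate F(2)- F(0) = sin(2)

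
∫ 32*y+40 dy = 16*y^2 + 40*y + C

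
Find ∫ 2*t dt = t^2 + C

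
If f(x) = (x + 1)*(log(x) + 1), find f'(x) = (x*log(x) + 2*x + 1)/x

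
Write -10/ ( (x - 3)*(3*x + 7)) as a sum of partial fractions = 15/(8*(3*x + 7)) - 5/(8*(x - 3))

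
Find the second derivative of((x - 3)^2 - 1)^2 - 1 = 12*x^2 - 72*x + 104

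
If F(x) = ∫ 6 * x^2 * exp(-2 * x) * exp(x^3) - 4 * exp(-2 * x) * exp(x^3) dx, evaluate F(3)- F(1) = -2*exp(-1) + 2*exp(21)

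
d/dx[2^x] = 2^x*log(2)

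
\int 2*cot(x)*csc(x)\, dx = -2*csc(x) + C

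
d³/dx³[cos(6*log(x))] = (204*sin(6*log(x)) + 108*cos(6*log(x)))/x^3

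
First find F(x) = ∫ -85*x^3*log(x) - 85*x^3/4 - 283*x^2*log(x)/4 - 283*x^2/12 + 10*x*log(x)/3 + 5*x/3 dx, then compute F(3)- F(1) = -2343*log(3)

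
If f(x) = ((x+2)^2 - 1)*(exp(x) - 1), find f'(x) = x^2*exp(x) + 6*x*exp(x) - 2*x + 7*exp(x) - 4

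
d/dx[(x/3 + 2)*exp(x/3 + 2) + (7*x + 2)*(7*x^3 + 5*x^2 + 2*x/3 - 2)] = 196*x^3 + 147*x^2 + x*exp(x/3 + 2)/9 + 88*x/3 + exp(x/3 + 2) - 38/3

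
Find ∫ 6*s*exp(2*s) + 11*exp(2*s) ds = (3*s + 4)*exp(2*s) + C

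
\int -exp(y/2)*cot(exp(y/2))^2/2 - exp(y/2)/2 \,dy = cot(exp(y/2)) + C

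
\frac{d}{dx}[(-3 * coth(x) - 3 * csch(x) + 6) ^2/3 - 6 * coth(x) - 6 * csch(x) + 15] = -(6*sinh(x) - 18*cosh(x) - 18 + 12/tanh(x) + 12/sinh(x))/sinh(x)^2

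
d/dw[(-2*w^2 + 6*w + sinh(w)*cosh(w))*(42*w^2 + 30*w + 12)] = -336*w^3 + 42*w^2*cosh(2*w) + 576*w^2 + 42*w*sinh(2*w) + 30*w*cosh(2*w) + 312*w + 15*sinh(2*w) + 12*cosh(2*w) + 72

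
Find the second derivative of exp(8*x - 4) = 64*exp(8*x - 4)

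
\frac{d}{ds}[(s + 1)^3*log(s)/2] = (3*s^3*log(s) + s^3 + 6*s^2*log(s) + 3*s^2 + 3*s*log(s) + 3*s + 1)/(2*s)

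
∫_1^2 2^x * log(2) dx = 2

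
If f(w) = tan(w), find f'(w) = cos(w)^(-2)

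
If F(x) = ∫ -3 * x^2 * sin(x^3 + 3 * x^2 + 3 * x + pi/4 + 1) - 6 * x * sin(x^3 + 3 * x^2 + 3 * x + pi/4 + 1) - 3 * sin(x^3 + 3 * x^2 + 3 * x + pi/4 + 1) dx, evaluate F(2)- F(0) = cos(pi/4 + 27) - cos(pi/4 + 1)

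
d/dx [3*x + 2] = 3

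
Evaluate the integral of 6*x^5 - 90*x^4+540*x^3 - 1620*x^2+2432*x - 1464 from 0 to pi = -738 + (-3 + pi)^6 + (-3 + pi)^2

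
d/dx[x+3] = 1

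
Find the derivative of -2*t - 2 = -2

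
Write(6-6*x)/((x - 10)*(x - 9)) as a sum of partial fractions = 48/(x - 9) - 54/(x - 10)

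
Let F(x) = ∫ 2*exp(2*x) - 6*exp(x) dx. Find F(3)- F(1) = -(-3 + E)^2 + (-3 + exp(3))^2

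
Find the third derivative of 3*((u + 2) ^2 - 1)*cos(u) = 3*u^2*sin(u) + 12*u*sin(u) - 18*u*cos(u) - 9*sin(u) - 36*cos(u)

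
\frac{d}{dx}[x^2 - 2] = 2*x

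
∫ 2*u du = u^2 + C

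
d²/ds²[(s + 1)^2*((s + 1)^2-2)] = 12*s^2 + 24*s + 8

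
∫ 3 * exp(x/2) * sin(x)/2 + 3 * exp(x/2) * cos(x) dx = 3*exp(x/2)*sin(x) + C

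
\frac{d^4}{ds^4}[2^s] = 2^s*log(2)^4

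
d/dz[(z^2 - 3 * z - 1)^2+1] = 4*z^3 - 18*z^2 + 14*z + 6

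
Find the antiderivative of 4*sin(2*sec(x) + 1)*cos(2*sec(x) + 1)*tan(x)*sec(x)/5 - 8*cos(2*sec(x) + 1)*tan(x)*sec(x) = (sin(2*sec(x) + 1) - 20)*sin(2*sec(x) + 1)/5 + C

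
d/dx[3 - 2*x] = -2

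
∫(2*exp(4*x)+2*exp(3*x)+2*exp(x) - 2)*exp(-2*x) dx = (exp(2*x) + exp(x) - 1)^2*exp(-2*x) + C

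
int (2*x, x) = x^2 + C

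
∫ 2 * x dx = x^2 + C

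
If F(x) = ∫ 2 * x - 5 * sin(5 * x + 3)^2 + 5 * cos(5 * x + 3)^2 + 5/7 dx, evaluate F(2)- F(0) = -sin(6)/2 + sin(26)/2 + 38/7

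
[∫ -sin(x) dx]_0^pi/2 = -1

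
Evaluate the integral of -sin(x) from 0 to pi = -2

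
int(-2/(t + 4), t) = -2*log(t + 4) + C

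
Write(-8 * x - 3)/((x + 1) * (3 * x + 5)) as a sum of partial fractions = -31/(2*(3*x + 5)) + 5/(2*(x + 1))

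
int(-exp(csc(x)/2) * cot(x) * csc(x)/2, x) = exp(csc(x)/2) + C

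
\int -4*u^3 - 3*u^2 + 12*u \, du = -u^4 - u^3 + 6*u^2 + C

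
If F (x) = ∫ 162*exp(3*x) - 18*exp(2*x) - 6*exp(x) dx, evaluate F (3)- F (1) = -9*exp(6) - 60*exp(3) + 6*E + 9*exp(2) + 54*exp(9)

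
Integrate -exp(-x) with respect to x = exp(-x) + C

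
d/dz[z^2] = 2*z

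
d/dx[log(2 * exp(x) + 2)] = exp(x)/(exp(x) + 1)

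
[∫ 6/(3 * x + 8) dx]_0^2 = -4*log(2) + 2*log(7)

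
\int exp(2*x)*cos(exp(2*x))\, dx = sin(exp(2*x))/2 + C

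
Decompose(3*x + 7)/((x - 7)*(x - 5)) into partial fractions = -11/(x - 5) + 14/(x - 7)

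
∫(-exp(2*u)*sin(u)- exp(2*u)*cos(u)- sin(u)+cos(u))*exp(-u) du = -2*sin(u)*sinh(u) + C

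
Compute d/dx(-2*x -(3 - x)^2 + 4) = 4 - 2*x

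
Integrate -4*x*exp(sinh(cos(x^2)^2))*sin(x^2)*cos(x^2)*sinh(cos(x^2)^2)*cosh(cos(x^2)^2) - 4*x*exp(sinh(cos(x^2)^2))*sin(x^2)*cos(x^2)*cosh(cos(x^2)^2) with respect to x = exp(sinh(cos(x^2)^2))*sinh(cos(x^2)^2) + C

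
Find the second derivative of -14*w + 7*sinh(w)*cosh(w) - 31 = 14*sinh(2*w)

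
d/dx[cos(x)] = -sin(x)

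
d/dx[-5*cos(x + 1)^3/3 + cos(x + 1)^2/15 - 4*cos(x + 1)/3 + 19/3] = 31*sin(x + 1)/12 - sin(2*(x + 1))/15 + 5*sin(3*(x + 1))/4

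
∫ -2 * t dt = -t^2 + C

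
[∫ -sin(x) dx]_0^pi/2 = -1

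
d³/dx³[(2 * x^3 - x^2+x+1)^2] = 480*x^3 - 240*x^2 + 120*x + 12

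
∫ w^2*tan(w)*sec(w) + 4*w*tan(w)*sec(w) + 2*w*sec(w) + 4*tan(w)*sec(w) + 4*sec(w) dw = (w + 2)^2*sec(w) + C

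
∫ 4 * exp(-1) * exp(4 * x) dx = exp(4*x - 1) + C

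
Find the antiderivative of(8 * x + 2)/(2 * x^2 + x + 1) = 2*log(2*x^2 + x + 1) + C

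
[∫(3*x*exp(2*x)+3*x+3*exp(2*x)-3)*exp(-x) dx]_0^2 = -6*exp(-2) + 6*exp(2)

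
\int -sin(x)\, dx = cos(x) + C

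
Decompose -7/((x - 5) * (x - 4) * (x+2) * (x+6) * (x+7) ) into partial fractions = -7/(660*(x + 7)) + 7/(440*(x + 6)) - 1/(120*(x + 2)) + 7/(660*(x - 4)) - 1/(132*(x - 5))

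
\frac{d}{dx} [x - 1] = 1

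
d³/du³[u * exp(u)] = u*exp(u) + 3*exp(u)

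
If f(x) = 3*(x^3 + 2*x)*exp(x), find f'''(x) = 3*x^3*exp(x) + 27*x^2*exp(x) + 60*x*exp(x) + 36*exp(x)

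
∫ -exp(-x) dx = exp(-x) + C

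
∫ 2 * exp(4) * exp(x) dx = 2*exp(x + 4) + C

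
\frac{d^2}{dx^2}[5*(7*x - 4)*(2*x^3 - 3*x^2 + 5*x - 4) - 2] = 840*x^2 - 870*x + 470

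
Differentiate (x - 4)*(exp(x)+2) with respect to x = x*exp(x) - 3*exp(x) + 2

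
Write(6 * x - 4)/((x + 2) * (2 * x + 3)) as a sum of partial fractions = -26/(2*x + 3) + 16/(x + 2)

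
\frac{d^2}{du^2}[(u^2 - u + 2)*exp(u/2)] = u^2*exp(u/2)/4 + 7*u*exp(u/2)/4 + 3*exp(u/2)/2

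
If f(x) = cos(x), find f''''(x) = cos(x)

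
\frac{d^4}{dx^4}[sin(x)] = sin(x)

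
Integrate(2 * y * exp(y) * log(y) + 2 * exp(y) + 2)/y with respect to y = 2*(exp(y) + 1)*log(y) + C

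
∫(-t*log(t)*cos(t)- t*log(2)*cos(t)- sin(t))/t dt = -log(2*t)*sin(t) + C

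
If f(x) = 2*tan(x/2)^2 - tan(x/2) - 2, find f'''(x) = 6*tan(x/2)^5 - 3*tan(x/2)^4/4 + 10*tan(x/2)^3 - tan(x/2)^2 + 4*tan(x/2) - 1/4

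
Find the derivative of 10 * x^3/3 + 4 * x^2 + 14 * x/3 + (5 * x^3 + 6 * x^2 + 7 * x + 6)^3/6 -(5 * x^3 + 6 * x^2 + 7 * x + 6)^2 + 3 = 375*x^8/2 + 600*x^7 + 2485*x^6/2 + 1776*x^5 + 3685*x^4/2 + 1436*x^3 + 1551*x^2/2 + 276*x + 140/3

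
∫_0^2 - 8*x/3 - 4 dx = -40/3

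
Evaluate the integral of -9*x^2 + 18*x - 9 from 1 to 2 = -3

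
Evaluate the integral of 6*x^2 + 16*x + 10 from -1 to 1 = 24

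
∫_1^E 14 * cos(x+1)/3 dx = -14*sin(2)/3 + 14*sin(1 + E)/3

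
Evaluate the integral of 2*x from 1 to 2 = 3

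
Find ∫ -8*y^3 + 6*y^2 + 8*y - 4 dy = -2*y^4 + 2*y^3 + 4*y^2 - 4*y + C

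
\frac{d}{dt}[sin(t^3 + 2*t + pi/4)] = 3*t^2*cos(t^3 + 2*t + pi/4) + 2*cos(t^3 + 2*t + pi/4)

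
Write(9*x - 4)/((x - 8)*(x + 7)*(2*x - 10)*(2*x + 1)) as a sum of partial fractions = -2/(143*(2*x + 1)) + 67/(4680*(x + 7)) - 41/(792*(x - 5)) + 2/(45*(x - 8))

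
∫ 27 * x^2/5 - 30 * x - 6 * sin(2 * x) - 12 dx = 9*x^3/5 - 15*x^2 - 12*x - 6*sin(x)^2 + C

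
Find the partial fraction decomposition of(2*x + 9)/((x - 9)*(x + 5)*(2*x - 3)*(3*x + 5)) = 153/(6080*(3*x + 5)) - 32/(1235*(2*x - 3)) + 1/(1820*(x + 5)) + 9/(2240*(x - 9))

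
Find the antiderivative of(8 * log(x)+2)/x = 2*(2*log(x) + 1)*log(x) + C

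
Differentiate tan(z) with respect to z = cos(z)^(-2)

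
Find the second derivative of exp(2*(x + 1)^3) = 36*x^4*exp(2*x^3 + 6*x^2 + 6*x + 2) + 144*x^3*exp(2*x^3 + 6*x^2 + 6*x + 2) + 216*x^2*exp(2*x^3 + 6*x^2 + 6*x + 2) + 156*x*exp(2*x^3 + 6*x^2 + 6*x + 2) + 48*exp(2*x^3 + 6*x^2 + 6*x + 2)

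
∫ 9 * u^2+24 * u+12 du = 3*u^3 + 12*u^2 + 12*u + C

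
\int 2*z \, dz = z^2 + C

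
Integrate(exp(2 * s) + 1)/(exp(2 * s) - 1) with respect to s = log(sinh(s)) + C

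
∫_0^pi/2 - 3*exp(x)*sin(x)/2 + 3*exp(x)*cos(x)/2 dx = -3/2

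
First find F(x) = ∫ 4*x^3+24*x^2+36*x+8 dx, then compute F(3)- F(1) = 448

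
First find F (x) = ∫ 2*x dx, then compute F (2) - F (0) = 4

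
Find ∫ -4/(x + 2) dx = -4*log(x + 2) + C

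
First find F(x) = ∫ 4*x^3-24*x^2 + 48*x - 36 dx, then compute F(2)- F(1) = -5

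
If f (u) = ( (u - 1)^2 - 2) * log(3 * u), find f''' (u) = (2*u^2 + 2*u - 2)/u^3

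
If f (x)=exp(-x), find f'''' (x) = exp(-x)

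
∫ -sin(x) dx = cos(x) + C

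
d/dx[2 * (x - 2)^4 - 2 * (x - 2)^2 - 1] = 8*x^3 - 48*x^2 + 92*x - 56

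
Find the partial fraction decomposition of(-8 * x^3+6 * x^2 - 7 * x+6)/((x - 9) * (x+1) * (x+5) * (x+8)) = -1514/(119*(x + 8)) + 397/(56*(x + 5)) - 27/(280*(x + 1)) - 5403/(2380*(x - 9))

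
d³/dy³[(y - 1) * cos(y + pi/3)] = y*sin(y + pi/3) - sin(y + pi/3) - 3*cos(y + pi/3)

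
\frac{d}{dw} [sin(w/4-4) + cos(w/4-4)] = sqrt(2)*cos(w/4 - 4 + pi/4)/4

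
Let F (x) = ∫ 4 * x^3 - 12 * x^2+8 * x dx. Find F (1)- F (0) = 1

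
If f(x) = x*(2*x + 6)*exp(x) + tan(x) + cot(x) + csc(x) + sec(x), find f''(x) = 2*x^2*exp(x) + 14*x*exp(x) + 16*exp(x) + 2*tan(x)^3 + 2*tan(x)^2*sec(x) + 2*tan(x) + 2*cot(x)^3 + 2*cot(x)^2*csc(x) + 2*cot(x) + csc(x) + sec(x)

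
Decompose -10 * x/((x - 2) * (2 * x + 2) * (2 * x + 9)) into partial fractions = 90/(91*(2*x + 9)) - 5/(21*(x + 1)) - 10/(39*(x - 2))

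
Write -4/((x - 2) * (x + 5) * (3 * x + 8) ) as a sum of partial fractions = 18/(49*(3*x + 8)) - 4/(49*(x + 5)) - 2/(49*(x - 2))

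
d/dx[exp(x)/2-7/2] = exp(x)/2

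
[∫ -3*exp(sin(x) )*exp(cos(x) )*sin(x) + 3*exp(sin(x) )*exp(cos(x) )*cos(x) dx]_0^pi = -3*E + 3*exp(-1)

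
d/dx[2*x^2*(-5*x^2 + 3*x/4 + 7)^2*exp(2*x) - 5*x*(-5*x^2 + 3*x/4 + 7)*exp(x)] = 100*x^6*exp(2*x) + 270*x^5*exp(2*x) - 1411*x^4*exp(2*x)/4 - 1027*x^3*exp(2*x)/2 + 25*x^3*exp(x) + 259*x^2*exp(2*x) + 285*x^2*exp(x)/4 + 196*x*exp(2*x) - 85*x*exp(x)/2 - 35*exp(x)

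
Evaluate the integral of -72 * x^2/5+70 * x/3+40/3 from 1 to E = -24*exp(3)/5 - 101/5 + 40*E/3 + 35*exp(2)/3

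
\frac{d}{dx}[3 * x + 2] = 3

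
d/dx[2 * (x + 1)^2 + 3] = 4*x + 4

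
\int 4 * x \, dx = 2*x^2 + C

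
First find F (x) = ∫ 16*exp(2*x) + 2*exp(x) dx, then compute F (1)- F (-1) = -8*exp(-2) - 2*exp(-1) + 2*E + 8*exp(2)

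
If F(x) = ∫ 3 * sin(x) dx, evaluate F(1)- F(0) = 3 - 3*cos(1)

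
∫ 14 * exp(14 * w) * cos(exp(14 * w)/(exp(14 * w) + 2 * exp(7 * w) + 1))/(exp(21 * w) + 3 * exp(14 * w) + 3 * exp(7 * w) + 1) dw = sin(exp(14*w)/(exp(7*w) + 1)^2) + C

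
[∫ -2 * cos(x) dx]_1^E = -2*sin(E) + 2*sin(1)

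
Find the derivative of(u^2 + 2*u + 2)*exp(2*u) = 2*u^2*exp(2*u) + 6*u*exp(2*u) + 6*exp(2*u)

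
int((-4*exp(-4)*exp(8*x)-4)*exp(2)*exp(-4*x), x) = -2*sinh(4*x - 2) + C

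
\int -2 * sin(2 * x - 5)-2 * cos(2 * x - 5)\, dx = -sin(2*x - 5) + cos(2*x - 5) + C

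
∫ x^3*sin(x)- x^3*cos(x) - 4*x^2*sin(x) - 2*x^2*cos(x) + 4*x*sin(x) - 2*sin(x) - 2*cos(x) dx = -sqrt(2)*x*(x^2 - x + 2)*sin(x + pi/4) + C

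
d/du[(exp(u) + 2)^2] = 2*exp(2*u) + 4*exp(u)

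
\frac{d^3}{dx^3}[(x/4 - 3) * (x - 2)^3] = 6*x - 27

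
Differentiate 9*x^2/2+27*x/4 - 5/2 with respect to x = 9*x + 27/4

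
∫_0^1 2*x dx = 1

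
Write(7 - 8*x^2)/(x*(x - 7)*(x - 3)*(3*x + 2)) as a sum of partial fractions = -93/(506*(3*x + 2)) + 65/(132*(x - 3)) - 55/(92*(x - 7)) + 1/(6*x)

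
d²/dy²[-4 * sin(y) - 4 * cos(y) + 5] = 4*sin(y) + 4*cos(y)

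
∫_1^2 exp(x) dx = -E + exp(2)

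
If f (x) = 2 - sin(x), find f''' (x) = cos(x)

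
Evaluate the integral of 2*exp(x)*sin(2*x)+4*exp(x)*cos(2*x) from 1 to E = 2*exp(E)*sin(2*E) - 2*E*sin(2)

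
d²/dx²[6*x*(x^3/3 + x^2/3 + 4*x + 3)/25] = 24*x^2/25 + 12*x/25 + 48/25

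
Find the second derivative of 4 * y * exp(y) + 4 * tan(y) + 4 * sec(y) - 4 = 4*y*exp(y) + 8*exp(y) + 8*tan(y)^3 + 8*tan(y)^2*sec(y) + 8*tan(y) + 4*sec(y)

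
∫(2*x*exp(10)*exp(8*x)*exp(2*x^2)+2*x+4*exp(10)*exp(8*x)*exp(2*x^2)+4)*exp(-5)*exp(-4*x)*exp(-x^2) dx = 2*sinh((x + 2)^2 + 1) + C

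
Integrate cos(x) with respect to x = sin(x) + C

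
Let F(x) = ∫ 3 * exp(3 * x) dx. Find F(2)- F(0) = -1 + exp(6)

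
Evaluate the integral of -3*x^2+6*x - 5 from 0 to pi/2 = -pi - 1 + (1 - pi/2)^3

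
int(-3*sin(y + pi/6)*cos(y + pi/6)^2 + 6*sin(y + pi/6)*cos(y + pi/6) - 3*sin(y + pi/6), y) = (cos(y + pi/6) - 1)^3 + C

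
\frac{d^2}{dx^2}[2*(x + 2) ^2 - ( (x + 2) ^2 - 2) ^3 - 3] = -30*x^4 - 240*x^3 - 648*x^2 - 672*x - 212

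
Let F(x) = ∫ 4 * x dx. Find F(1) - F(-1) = 0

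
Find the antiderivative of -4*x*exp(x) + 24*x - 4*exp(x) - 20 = 4*x*(3*x - exp(x) - 5) + C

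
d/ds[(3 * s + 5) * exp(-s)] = (-3*s - 2)*exp(-s)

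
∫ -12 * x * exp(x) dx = 12*(1 - x)*exp(x) + C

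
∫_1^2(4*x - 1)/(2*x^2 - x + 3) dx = -log(4) + log(9)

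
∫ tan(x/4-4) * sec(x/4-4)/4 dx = sec(x/4 - 4) + C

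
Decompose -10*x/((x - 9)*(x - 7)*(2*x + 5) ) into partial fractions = 100/(437*(2*x + 5)) + 35/(19*(x - 7)) - 45/(23*(x - 9))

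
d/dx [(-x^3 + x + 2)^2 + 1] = 6*x^5 - 8*x^3 - 12*x^2 + 2*x + 4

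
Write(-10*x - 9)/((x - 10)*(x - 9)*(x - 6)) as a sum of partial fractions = -23/(4*(x - 6)) + 33/(x - 9) - 109/(4*(x - 10))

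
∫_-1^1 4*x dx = 0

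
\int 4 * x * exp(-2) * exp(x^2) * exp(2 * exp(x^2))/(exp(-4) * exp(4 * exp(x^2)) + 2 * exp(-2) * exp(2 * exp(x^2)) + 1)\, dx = exp(2*exp(x^2))/(exp(2*exp(x^2)) + exp(2)) + C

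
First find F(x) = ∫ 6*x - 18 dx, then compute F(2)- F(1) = -9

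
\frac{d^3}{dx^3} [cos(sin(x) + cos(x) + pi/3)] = 2*(-sqrt(2)*sin(x)*sin(sqrt(2)*sin(x + pi/4) + pi/3)*cos(x) + 3*sin(x + pi/4)*cos(sqrt(2)*sin(x + pi/4) + pi/3) + sqrt(2)*sin(sqrt(2)*sin(x + pi/4) + pi/3))*cos(x + pi/4)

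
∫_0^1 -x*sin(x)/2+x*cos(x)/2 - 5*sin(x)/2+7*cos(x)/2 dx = -3 + 7*cos(1)/2 + 7*sin(1)/2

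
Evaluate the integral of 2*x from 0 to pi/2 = pi^2/4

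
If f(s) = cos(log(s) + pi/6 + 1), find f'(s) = -sin(log(s) + pi/6 + 1)/s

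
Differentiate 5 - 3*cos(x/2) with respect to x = 3*sin(x/2)/2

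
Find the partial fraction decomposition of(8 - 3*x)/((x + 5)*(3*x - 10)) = -6/(25*(3*x - 10)) - 23/(25*(x + 5))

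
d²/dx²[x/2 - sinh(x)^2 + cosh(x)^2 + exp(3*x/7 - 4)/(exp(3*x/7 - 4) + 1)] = (9*exp(3*x/7 - 4) - 9*exp(6*x/7 - 8))/(49*exp(-12)*exp(9*x/7) + 147*exp(-8)*exp(6*x/7) + 147*exp(-4)*exp(3*x/7) + 49)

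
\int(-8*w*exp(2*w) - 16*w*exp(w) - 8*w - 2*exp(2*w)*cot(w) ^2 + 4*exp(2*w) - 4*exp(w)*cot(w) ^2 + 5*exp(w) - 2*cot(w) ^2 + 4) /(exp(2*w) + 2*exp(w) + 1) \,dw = ((exp(w) + 1)*(-4*w^2 + 6*w + 2*cot(w) + 1) - 3*exp(w))/(exp(w) + 1) + C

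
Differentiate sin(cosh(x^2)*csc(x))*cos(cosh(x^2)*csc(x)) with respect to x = (2*x*sinh(x^2) - cos(x)*cosh(x^2)/sin(x))*cos(2*cosh(x^2)/sin(x))/sin(x)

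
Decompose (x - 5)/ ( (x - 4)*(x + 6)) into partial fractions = 11/(10*(x + 6)) - 1/(10*(x - 4))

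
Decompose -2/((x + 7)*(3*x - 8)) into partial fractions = -6/(29*(3*x - 8)) + 2/(29*(x + 7))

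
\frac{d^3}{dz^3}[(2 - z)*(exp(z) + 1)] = -z*exp(z) - exp(z)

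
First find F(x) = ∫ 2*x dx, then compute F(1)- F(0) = 1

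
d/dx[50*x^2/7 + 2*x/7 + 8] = 100*x/7 + 2/7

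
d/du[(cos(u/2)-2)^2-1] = 2*sin(u/2) - sin(u)/2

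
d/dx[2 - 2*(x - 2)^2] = 8 - 4*x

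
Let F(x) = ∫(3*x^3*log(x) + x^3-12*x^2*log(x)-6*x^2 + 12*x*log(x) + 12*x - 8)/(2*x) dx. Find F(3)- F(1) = log(3)/2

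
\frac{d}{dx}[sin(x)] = cos(x)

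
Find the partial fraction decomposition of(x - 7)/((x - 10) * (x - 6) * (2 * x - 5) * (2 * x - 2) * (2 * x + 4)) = -2/(315*(2*x - 5)) - 1/(1152*(x + 2)) + 1/(270*(x - 1)) + 1/(4480*(x - 6)) + 1/(8640*(x - 10))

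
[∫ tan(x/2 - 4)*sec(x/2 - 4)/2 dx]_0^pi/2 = csc(pi/4 + 4) - sec(4)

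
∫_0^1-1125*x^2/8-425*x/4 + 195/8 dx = -605/8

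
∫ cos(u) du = sin(u) + C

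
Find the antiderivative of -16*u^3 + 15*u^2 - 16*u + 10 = -4*u^4 + 5*u^3 - 8*u^2 + 10*u + C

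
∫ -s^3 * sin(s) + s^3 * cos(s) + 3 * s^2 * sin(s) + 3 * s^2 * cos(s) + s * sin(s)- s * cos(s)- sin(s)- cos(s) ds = sqrt(2)*s*(s^2 - 1)*sin(s + pi/4) + C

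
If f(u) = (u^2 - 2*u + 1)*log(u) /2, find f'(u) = (2*u^2*log(u) + u^2 - 2*u*log(u) - 2*u + 1)/(2*u)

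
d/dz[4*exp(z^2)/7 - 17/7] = 8*z*exp(z^2)/7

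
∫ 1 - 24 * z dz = -12*z^2 + z + C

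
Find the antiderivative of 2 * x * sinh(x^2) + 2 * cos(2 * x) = sin(2*x) + cosh(x^2) + C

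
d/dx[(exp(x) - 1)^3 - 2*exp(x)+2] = 3*exp(3*x) - 6*exp(2*x) + exp(x)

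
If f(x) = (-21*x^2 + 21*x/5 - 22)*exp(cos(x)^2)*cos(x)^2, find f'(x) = E*(63*x^2*sin(2*x)/2 + 21*x^2*sin(4*x)/4 - 63*x*sin(2*x)/10 - 21*x*sin(4*x)/20 - 21*x*cos(2*x) - 21*x + 33*sin(2*x) + 11*sin(4*x)/2 + 21*cos(2*x)/10 + 21/10)*exp(cos(2*x)/2 - 1/2)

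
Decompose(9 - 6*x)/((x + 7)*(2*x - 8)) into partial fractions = -51/(22*(x + 7)) - 15/(22*(x - 4))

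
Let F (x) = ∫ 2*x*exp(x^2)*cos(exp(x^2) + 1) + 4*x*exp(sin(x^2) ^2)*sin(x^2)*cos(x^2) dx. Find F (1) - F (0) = -1 - sin(2) + sin(1 + E) + exp(sin(1)^2)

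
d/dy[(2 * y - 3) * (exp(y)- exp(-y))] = (2*y*exp(2*y) + 2*y - exp(2*y) - 5)*exp(-y)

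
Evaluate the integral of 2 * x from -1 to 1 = 0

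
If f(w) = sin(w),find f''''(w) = sin(w)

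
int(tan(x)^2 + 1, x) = tan(x) + C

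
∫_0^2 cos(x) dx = sin(2)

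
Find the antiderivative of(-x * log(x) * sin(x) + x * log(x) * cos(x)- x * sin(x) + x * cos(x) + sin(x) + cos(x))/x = sqrt(2)*(log(x) + 1)*sin(x + pi/4) + C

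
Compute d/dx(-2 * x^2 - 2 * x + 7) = -4*x - 2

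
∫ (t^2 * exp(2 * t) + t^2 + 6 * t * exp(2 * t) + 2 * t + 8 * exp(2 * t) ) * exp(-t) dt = 2*(t + 2)^2*sinh(t) + C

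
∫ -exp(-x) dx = exp(-x) + C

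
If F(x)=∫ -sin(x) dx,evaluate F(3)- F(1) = cos(3) - cos(1)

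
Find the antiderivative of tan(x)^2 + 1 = tan(x) + C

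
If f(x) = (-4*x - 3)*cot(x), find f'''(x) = 24*x*cot(x)^4 + 32*x*cot(x)^2 + 8*x + 18*cot(x)^4 - 24*cot(x)^3 + 24*cot(x)^2 - 24*cot(x) + 6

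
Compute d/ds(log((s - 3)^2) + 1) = 2/(s - 3)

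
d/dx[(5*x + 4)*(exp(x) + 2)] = 5*x*exp(x) + 9*exp(x) + 10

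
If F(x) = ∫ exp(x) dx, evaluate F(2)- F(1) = -E + exp(2)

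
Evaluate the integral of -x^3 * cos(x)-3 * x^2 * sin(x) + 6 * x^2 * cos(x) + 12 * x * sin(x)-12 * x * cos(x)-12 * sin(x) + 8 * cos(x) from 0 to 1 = sin(1)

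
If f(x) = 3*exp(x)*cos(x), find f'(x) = 3*sqrt(2)*exp(x)*cos(x + pi/4)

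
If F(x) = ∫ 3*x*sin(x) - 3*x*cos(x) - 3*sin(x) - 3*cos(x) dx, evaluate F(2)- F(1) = -6*sin(2) + 3*cos(1) - 6*cos(2) + 3*sin(1)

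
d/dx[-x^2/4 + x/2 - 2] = 1/2 - x/2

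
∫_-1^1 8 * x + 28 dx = 56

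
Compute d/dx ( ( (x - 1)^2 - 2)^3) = 6*x^5 - 30*x^4 + 36*x^3 + 12*x^2 - 18*x - 6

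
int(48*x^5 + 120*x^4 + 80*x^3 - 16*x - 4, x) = 8*x^6 + 24*x^5 + 20*x^4 - 8*x^2 - 4*x + C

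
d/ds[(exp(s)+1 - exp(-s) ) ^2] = (2*exp(4*s) + 2*exp(3*s) + 2*exp(s) - 2)*exp(-2*s)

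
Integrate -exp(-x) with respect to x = exp(-x) + C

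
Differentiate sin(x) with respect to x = cos(x)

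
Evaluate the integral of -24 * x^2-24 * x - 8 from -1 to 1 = -32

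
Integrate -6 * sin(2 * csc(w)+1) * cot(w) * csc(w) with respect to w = -3*cos(2*csc(w) + 1) + C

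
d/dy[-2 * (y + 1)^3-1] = -6*y^2 - 12*y - 6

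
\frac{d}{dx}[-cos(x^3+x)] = (3*x^2 + 1)*sin(x*(x^2 + 1))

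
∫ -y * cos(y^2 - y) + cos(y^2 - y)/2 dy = -sin(y*(y - 1))/2 + C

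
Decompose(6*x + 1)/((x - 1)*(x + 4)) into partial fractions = 23/(5*(x + 4)) + 7/(5*(x - 1))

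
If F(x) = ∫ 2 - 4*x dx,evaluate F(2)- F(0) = -4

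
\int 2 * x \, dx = x^2 + C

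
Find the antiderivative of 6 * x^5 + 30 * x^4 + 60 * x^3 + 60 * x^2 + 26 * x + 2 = x^6 + 6*x^5 + 15*x^4 + 20*x^3 + 13*x^2 + 2*x + C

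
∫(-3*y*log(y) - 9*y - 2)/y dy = -(3*y + 2)*(log(y) + 2) + C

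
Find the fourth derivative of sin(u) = sin(u)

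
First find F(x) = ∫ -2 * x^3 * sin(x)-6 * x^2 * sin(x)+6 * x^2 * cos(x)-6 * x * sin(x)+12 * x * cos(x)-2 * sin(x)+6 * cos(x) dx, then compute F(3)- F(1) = 128*cos(3) - 16*cos(1)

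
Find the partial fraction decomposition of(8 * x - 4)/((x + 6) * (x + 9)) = 76/(3*(x + 9)) - 52/(3*(x + 6))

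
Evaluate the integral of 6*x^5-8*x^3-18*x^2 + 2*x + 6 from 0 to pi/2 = -9 + (-3 - pi/2 + pi^3/8)^2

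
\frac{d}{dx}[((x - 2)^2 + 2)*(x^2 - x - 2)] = 4*x^3 - 15*x^2 + 16*x + 2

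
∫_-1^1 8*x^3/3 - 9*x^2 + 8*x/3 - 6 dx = -18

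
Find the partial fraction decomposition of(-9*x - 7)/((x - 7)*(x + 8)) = -13/(3*(x + 8)) - 14/(3*(x - 7))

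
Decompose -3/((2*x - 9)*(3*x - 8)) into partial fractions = 9/(11*(3*x - 8)) - 6/(11*(2*x - 9))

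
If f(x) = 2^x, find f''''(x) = 2^x*log(2)^4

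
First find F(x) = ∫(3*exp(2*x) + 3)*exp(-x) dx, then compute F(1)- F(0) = -3*exp(-1) + 3*E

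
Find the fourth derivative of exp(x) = exp(x)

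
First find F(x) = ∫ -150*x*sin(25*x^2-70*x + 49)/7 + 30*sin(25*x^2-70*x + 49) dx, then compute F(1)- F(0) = 3*cos(4)/7 - 3*cos(49)/7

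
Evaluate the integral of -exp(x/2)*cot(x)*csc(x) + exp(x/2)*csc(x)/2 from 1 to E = -exp(1/2)*csc(1) + exp(E/2)*csc(E)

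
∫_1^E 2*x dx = -1 + exp(2)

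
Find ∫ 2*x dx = x^2 + C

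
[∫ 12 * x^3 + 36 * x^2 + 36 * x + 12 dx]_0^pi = -3 + (1 + pi)^3*(3 + 3*pi)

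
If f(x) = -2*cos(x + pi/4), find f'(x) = 2*sin(x + pi/4)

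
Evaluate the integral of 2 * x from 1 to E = -1 + exp(2)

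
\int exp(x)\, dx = exp(x) + C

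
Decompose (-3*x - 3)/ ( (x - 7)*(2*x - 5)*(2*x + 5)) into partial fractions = 9/(190*(2*x + 5)) + 7/(30*(2*x - 5)) - 8/(57*(x - 7))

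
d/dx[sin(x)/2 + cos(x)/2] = -sin(x)/2 + cos(x)/2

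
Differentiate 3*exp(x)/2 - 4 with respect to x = 3*exp(x)/2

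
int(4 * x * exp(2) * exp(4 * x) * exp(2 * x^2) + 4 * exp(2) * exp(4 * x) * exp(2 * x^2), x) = exp(2*(x + 1)^2) + C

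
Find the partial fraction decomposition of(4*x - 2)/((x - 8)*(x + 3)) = 14/(11*(x + 3)) + 30/(11*(x - 8))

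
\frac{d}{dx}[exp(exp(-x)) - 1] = -exp(-x + exp(-x))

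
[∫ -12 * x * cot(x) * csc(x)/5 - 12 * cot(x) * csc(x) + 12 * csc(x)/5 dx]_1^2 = -72*csc(1)/5 + 84*csc(2)/5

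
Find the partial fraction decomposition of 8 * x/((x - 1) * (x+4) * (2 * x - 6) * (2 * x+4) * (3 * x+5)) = -135/(392*(3*x + 5)) - 4/(245*(x + 4)) + 2/(15*(x + 2)) - 1/(120*(x - 1)) + 3/(490*(x - 3))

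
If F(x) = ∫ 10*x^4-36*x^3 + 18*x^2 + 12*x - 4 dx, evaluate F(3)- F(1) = -40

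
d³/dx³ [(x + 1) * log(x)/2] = (2 - x)/(2*x^3)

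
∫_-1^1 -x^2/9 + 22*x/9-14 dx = -758/27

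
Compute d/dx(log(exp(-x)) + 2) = -1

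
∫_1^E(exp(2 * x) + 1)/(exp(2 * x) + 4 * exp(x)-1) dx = -log(-exp(-1) + E + 4) + log(-exp(-E) + 4 + exp(E))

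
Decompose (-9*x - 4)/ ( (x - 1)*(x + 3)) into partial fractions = -23/(4*(x + 3)) - 13/(4*(x - 1))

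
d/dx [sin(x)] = cos(x)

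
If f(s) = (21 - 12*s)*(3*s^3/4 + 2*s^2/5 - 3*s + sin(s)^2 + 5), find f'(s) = -36*s^3 + 657*s^2/20 - 12*s*sin(2*s) + 444*s/5 - 12*sin(s)^2 + 21*sin(2*s) - 123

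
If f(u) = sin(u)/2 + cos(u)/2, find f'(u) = -sin(u)/2 + cos(u)/2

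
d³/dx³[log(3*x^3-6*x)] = (6*x^6 + 12*x^4 + 24*x^2 - 16)/(x^9 - 6*x^7 + 12*x^5 - 8*x^3)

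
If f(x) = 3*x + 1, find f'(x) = 3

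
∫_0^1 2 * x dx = 1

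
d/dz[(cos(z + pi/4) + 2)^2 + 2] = -4*sin(z + pi/4) - cos(2*z)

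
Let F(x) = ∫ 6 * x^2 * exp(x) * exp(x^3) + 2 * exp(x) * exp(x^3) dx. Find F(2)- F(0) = -2 + 2*exp(10)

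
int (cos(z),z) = sin(z) + C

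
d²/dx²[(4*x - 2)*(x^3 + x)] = 48*x^2 - 12*x + 8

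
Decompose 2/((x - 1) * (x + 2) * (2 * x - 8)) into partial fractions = 1/(18*(x + 2)) - 1/(9*(x - 1)) + 1/(18*(x - 4))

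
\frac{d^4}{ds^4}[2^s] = 2^s*log(2)^4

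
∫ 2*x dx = x^2 + C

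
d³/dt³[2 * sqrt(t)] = 3/(4*t^(5/2))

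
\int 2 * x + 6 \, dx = x^2 + 6*x + C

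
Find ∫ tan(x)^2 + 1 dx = tan(x) + C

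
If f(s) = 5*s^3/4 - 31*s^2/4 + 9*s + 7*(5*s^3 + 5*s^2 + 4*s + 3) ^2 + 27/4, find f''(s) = 5250*s^4 + 7000*s^3 + 5460*s^2 + 5895*s/2 + 1257/2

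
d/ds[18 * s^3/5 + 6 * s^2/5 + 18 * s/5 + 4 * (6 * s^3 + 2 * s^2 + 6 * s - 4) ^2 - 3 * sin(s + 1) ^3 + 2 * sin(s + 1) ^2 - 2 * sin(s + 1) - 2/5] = 864*s^5 + 480*s^4 + 1216*s^3 - 1386*s^2/5 + 812*s/5 + 2*sin(2*s + 2) - 17*cos(s + 1)/4 + 9*cos(3*s + 3)/4 - 942/5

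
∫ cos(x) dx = sin(x) + C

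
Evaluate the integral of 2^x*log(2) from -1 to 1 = 3/2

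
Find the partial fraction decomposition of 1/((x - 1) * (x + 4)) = -1/(5*(x + 4)) + 1/(5*(x - 1))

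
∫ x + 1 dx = x^2/2 + x + C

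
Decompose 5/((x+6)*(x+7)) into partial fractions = -5/(x + 7) + 5/(x + 6)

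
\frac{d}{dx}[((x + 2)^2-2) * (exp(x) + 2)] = x^2*exp(x) + 6*x*exp(x) + 4*x + 6*exp(x) + 8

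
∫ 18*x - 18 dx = 9*x^2 - 18*x + C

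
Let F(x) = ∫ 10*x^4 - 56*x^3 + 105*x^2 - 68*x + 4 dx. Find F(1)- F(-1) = 82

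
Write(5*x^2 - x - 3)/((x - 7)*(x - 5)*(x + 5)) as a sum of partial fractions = 127/(120*(x + 5)) - 117/(20*(x - 5)) + 235/(24*(x - 7))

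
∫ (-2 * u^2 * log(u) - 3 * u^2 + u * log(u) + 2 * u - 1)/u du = -(log(u) + 1)*(u^2 - u + 1) + C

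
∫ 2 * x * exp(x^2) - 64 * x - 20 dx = -32*x^2 - 20*x + exp(x^2) + C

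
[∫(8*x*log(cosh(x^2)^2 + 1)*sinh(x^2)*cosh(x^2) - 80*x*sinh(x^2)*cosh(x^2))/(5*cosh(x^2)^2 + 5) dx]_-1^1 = 0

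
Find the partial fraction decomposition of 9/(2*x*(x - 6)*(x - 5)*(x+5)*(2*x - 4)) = 9/(15400*(x + 5)) + 3/(224*(x - 2)) - 3/(200*(x - 5)) + 3/(352*(x - 6)) - 3/(400*x)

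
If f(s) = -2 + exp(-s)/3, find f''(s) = exp(-s)/3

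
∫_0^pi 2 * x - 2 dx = -2*pi + pi^2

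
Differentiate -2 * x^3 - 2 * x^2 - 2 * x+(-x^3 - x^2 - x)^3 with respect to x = -9*x^8 - 24*x^7 - 42*x^6 - 42*x^5 - 30*x^4 - 12*x^3 - 9*x^2 - 4*x - 2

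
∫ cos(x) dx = sin(x) + C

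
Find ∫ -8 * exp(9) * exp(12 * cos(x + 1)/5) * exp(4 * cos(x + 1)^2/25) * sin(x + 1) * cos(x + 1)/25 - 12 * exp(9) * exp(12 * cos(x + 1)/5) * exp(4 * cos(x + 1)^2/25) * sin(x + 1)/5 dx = exp((2*cos(x + 1) + 15)^2/25) + C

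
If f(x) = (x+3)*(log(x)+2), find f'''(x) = (6 - x)/x^3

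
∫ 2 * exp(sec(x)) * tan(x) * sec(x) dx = 2*exp(sec(x)) + C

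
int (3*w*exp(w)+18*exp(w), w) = 3*(w + 5)*exp(w) + C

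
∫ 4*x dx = 2*x^2 + C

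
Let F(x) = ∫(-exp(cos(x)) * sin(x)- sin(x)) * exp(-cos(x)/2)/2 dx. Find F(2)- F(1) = -exp(cos(1)/2) - exp(-cos(2)/2) + exp(-cos(1)/2) + exp(cos(2)/2)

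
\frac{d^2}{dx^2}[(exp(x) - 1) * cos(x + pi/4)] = -2*exp(x)*sin(x + pi/4) + cos(x + pi/4)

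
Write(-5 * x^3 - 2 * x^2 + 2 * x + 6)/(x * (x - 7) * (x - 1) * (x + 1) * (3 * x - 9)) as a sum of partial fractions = 7/(192*(x + 1)) + 1/(72*(x - 1)) + 47/(96*(x - 3)) - 1793/(4032*(x - 7)) - 2/(21*x)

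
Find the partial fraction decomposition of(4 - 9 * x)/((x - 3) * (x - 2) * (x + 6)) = 29/(36*(x + 6)) + 7/(4*(x - 2)) - 23/(9*(x - 3))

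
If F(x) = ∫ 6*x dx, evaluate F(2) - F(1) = 9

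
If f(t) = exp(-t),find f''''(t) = exp(-t)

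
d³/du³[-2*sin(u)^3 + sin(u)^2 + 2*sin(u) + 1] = 2*(-4*sin(u) - 27*cos(u)^2 + 20)*cos(u)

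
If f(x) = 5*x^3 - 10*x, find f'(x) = 15*x^2 - 10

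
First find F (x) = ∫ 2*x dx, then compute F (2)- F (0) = 4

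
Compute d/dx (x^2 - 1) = 2*x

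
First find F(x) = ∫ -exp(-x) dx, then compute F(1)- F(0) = -1 + exp(-1)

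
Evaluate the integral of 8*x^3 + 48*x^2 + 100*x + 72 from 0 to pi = -40 + 2*(2 + pi)^2 + 2*(2 + pi)^4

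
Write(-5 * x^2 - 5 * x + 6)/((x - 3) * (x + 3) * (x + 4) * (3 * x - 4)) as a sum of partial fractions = 129/(520*(3*x - 4)) + 27/(56*(x + 4)) - 4/(13*(x + 3)) - 9/(35*(x - 3))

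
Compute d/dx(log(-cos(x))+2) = -tan(x)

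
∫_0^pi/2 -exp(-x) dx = -1 + exp(-pi/2)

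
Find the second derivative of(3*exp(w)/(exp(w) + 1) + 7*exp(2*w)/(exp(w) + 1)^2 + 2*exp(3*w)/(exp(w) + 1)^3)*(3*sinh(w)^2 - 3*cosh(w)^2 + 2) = -(-23*exp(3*w) + 29*exp(2*w) + 31*exp(w) + 3)*exp(w)/(exp(5*w) + 5*exp(4*w) + 10*exp(3*w) + 10*exp(2*w) + 5*exp(w) + 1)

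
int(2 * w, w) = w^2 + C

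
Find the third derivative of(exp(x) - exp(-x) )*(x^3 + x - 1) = (x^3*exp(2*x) + x^3 + 9*x^2*exp(2*x) - 9*x^2 + 19*x*exp(2*x) + 19*x + 8*exp(2*x) - 10)*exp(-x)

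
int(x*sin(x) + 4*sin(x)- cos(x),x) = (-x - 4)*cos(x) + C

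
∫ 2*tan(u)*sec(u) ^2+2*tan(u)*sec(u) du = (sec(u) + 1)^2 + C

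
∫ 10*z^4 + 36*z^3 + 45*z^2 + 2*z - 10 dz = 2*z^5 + 9*z^4 + 15*z^3 + z^2 - 10*z + C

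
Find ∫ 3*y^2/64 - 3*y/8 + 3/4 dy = y^3/64 - 3*y^2/16 + 3*y/4 + C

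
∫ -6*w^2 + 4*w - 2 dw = -2*w^3 + 2*w^2 - 2*w + C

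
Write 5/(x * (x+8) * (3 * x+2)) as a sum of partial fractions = -45/(44*(3*x + 2)) + 5/(176*(x + 8)) + 5/(16*x)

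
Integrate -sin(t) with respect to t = cos(t) + C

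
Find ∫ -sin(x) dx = cos(x) + C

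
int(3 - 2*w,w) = -w^2 + 3*w + C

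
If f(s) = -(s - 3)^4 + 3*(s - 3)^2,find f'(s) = -4*s^3 + 36*s^2 - 102*s + 90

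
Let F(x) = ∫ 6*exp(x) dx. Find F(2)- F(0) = -6 + 6*exp(2)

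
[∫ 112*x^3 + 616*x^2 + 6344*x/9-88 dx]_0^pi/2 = -7 + pi^2 + 22*pi/3 + 7*(-1 + pi^2/2 + 11*pi/3)^2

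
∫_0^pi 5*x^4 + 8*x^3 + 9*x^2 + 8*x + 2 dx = (1 + pi)^2*(2*pi + pi^3)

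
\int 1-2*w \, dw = -w^2 + w + C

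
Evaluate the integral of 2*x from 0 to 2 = 4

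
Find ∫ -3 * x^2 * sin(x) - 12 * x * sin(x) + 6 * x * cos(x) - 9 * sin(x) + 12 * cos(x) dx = (3*(x + 2)^2 - 3)*cos(x) + C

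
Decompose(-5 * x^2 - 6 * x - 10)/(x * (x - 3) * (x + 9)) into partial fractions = -361/(108*(x + 9)) - 73/(36*(x - 3)) + 10/(27*x)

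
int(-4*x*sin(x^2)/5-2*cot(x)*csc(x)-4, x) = -4*x + 2*cos(x^2)/5 + 2*csc(x) + C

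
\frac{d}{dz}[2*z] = 2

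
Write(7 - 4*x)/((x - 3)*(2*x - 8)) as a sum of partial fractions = 5/(2*(x - 3)) - 9/(2*(x - 4))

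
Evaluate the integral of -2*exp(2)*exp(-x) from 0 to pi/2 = -2*exp(2) + 2*exp(2 - pi/2)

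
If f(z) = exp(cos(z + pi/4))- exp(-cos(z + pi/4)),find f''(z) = (exp(2*cos(z + pi/4))*sin(z + pi/4)^2 - exp(2*cos(z + pi/4))*cos(z + pi/4) - sin(z + pi/4)^2 - cos(z + pi/4))*exp(-cos(z + pi/4))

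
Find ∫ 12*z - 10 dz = 6*z^2 - 10*z + C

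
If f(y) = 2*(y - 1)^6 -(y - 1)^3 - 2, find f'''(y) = 240*y^3 - 720*y^2 + 720*y - 246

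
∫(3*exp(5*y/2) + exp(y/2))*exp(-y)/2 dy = (exp(2*y) - 1)*exp(-y/2) + C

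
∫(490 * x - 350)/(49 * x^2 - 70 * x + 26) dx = 5*log((7*x - 5)^2 + 1) + C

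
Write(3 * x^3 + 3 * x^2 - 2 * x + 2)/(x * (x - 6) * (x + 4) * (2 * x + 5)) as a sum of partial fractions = -169/(255*(2*x + 5)) + 67/(60*(x + 4)) + 373/(510*(x - 6)) - 1/(60*x)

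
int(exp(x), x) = exp(x) + C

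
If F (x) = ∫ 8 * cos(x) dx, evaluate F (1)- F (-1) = 16*sin(1)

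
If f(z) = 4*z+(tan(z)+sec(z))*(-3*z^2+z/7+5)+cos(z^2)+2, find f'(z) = -3*z^2*tan(z)^2 - 3*z^2*tan(z)*sec(z) - 3*z^2 - 2*z*sin(z^2) + z*tan(z)^2/7 + z*tan(z)*sec(z)/7 - 6*z*tan(z) - 6*z*sec(z) + z/7 + 5*tan(z)^2 + 5*tan(z)*sec(z) + tan(z)/7 + sec(z)/7 + 9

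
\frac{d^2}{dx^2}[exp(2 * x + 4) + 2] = 4*exp(2*x + 4)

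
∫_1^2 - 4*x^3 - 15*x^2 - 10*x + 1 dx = -64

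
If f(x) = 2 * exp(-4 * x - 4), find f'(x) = -8*exp(-4*x - 4)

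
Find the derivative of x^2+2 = 2*x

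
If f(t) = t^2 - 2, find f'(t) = 2*t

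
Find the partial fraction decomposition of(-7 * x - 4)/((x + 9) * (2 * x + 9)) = 55/(9*(2*x + 9)) - 59/(9*(x + 9))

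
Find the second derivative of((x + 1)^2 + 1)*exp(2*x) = 4*x^2*exp(2*x) + 16*x*exp(2*x) + 18*exp(2*x)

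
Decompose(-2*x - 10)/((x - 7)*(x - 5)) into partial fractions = 10/(x - 5) - 12/(x - 7)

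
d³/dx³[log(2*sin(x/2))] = cos(x/2)/(4*sin(x/2)^3)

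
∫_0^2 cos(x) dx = sin(2)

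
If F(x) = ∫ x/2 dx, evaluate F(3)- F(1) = 2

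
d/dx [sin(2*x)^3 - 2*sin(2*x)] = 6*sin(2*x)^2*cos(2*x) - 4*cos(2*x)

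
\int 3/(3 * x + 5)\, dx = log(6*x + 10) + C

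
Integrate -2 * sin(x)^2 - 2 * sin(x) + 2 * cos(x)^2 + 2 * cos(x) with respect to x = (sqrt(2)*sin(x + pi/4) + 1)^2 + C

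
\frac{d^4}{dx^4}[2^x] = 2^x*log(2)^4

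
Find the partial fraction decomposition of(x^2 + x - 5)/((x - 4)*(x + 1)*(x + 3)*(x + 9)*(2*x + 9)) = -172/(3213*(2*x + 9)) + 67/(5616*(x + 9)) + 1/(252*(x + 3)) + 1/(112*(x + 1)) + 3/(1547*(x - 4))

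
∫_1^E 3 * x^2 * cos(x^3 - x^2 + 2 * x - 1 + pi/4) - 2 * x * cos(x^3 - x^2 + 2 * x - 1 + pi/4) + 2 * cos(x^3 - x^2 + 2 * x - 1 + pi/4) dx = -sin(pi/4 + 1) + sin(-exp(2) - 1 + pi/4 + 2*E + exp(3))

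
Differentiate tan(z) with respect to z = cos(z)^(-2)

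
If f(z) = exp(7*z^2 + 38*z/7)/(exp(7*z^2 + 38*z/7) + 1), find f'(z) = (98*z*exp(7*z^2 + 38*z/7) + 38*exp(7*z^2 + 38*z/7))/(7*exp(76*z/7)*exp(14*z^2) + 14*exp(38*z/7)*exp(7*z^2) + 7)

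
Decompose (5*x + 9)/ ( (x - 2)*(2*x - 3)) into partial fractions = -33/(2*x - 3) + 19/(x - 2)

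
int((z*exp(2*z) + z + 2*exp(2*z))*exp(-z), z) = 2*(z + 1)*sinh(z) + C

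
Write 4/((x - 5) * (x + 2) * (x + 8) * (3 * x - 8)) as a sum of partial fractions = -27/(784*(3*x - 8)) - 1/(624*(x + 8)) + 1/(147*(x + 2)) + 4/(637*(x - 5))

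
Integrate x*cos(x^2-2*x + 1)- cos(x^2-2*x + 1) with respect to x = sin((x - 1)^2)/2 + C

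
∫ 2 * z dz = z^2 + C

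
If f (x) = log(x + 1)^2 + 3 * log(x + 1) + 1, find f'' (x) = (-2*log(x + 1) - 1)/(x^2 + 2*x + 1)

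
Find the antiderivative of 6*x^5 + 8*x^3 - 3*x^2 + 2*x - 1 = x^6 + 2*x^4 - x^3 + x^2 - x + C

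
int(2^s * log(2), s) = 2^s + C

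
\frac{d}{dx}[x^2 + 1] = 2*x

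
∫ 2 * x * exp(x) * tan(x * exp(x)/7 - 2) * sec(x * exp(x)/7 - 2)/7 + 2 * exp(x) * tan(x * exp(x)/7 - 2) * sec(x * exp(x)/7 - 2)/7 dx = 2*sec(x*exp(x)/7 - 2) + C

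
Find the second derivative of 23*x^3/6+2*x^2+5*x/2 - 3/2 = 23*x + 4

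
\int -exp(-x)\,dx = exp(-x) + C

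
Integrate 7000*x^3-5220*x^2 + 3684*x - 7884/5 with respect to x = 1750*x^4 - 1740*x^3 + 1842*x^2 - 7884*x/5 + C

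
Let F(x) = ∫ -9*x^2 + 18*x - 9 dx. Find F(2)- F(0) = -6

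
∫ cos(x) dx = sin(x) + C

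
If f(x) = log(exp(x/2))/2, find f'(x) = 1/4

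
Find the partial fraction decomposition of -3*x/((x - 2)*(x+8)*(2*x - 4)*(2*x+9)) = 54/(1183*(2*x + 9)) - 3/(175*(x + 8)) - 24/(4225*(x - 2)) - 3/(130*(x - 2)^2)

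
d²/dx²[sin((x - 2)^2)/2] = -2*x^2*sin(x^2 - 4*x + 4) + 8*x*sin(x^2 - 4*x + 4) - 8*sin(x^2 - 4*x + 4) + cos(x^2 - 4*x + 4)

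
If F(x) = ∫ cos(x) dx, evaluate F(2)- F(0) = sin(2)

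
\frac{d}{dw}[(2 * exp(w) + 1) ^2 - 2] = 8*exp(2*w) + 4*exp(w)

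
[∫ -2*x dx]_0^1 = -1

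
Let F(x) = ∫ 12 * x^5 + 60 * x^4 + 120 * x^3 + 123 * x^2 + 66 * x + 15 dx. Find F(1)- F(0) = 133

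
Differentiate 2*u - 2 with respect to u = 2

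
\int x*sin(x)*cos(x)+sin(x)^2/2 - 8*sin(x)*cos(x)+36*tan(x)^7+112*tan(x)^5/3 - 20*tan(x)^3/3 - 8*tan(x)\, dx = (x/2 - 4)*sin(x)^2 + 6*tan(x)^6 + tan(x)^4/3 - 4*tan(x)^2 + C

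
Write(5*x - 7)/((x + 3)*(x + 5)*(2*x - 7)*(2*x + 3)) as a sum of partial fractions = 29/(105*(2*x + 3)) + 21/(1105*(2*x - 7)) + 16/(119*(x + 5)) - 11/(39*(x + 3))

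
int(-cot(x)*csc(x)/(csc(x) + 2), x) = log(csc(x) + 2) + C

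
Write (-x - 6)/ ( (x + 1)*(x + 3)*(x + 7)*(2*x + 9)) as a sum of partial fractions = -4/(35*(2*x + 9)) - 1/(120*(x + 7)) + 1/(8*(x + 3)) - 5/(84*(x + 1))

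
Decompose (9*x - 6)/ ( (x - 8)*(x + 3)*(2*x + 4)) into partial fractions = -3/(2*(x + 3)) + 6/(5*(x + 2)) + 3/(10*(x - 8))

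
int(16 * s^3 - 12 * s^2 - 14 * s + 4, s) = 4*s^4 - 4*s^3 - 7*s^2 + 4*s + C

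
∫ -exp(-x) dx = exp(-x) + C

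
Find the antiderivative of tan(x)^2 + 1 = tan(x) + C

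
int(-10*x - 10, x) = -5*x^2 - 10*x + C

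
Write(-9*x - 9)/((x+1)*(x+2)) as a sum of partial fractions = -9/(x + 2)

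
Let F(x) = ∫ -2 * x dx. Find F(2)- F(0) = -4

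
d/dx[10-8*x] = -8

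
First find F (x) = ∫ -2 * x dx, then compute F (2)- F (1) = -3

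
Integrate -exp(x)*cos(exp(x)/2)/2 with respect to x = -sin(exp(x)/2) + C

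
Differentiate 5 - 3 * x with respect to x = -3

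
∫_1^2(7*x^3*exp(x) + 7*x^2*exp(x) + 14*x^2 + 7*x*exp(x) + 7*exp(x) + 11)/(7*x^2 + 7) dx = -E - 3*pi/28 + 3*acot(2)/7 + 2 + 2*exp(2)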